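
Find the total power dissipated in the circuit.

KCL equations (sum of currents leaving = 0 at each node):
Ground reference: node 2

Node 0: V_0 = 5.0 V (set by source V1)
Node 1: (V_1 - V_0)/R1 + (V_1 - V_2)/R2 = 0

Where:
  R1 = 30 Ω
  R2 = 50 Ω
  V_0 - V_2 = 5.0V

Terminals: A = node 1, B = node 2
Nodal analysis, taking node 2 as the 0 V reference.
Source V1 fixes V_0 = 5 V.
KCL at each unknown node (sum of currents leaving = 0; resistances in Ω):
  Node 1: (V_1 - 5)/30 + (V_1 - 0)/50 = 0
Collecting terms: 0.05333 × V_1 = 0.1667  =>  V_1 = 3.125 V
Power in each resistor, P = (ΔV)²/R:
  P_R1 = (5 - 3.125)²/30 = 0.1172 W
  P_R2 = (3.125 - 0)²/50 = 0.1953 W
P_total = P_R1 + P_R2 = 0.3125 W

Final answer: 0.3125 W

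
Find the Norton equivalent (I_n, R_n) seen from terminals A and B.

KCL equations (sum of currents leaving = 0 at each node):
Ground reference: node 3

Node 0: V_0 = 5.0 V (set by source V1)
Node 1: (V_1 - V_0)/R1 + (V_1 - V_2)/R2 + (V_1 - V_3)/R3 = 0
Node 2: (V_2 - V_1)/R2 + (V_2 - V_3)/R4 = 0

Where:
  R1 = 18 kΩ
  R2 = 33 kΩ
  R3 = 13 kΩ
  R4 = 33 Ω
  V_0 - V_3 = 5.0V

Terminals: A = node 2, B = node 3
Find the Thévenin equivalent first; then I_n = V_th/R_th and R_n = R_th.
Step 1 — V_th is the open-circuit voltage V_A - V_B (nothing connected across the terminals).
Nodal analysis, taking node 3 as the 0 V reference.
Source V1 fixes V_0 = 5 V.
KCL at each unknown node (sum of currents leaving = 0; resistances in Ω):
  Node 1: (V_1 - 5)/18000 + (V_1 - V_2)/33000 + (V_1 - 0)/13000 = 0
  Node 2: (V_2 - V_1)/33000 + (V_2 - 0)/33 = 0
Collecting terms (coefficients in siemens):
  0.0001628·V_1 - 0.0000303·V_2 = 0.0002778
  0.03033·V_2 - 0.0000303·V_1 = 0
Determinant D = (0.0001628)(0.03033) - (-0.0000303)(-0.0000303) = 0.000004937
V_1 = [(0.0002778)(0.03033) - (-0.0000303)(0)]/D = 1.707 V
V_2 = [(0.0001628)(0) - (0.0002778)(-0.0000303)]/D = 0.001705 V
V_th = V_2 - V_3 = 0.001705 - 0 = 0.001705 V
Step 2 — R_th: zero the source — replace V1 by a short circuit (node 3 merges into node 0) — and find the resistance seen between A (node 2) and B (node 0).
Reduce the network between node 2 (A) and node 0 (B) by series/parallel combination:
  Rp1 = R1 ‖ R3 (parallel, both between nodes 0 and 1) = 1/(1/18000 + 1/13000) = 7548 Ω
  Rs1 = R2 + Rp1 (series, joined only at node 1) = 33000 + 7548 = 40550 Ω
  Rp2 = R4 ‖ Rs1 (parallel, both between nodes 0 and 2) = 1/(1/33 + 1/40550) = 32.97 Ω
R_th = 32.97 Ω
I_n = V_th/R_th = 0.001705/32.97 = 0.00005171 A, and R_n = R_th = 32.97 Ω

Final answer: I_n = 5.171e-05 A, R_n = 32.97 Ω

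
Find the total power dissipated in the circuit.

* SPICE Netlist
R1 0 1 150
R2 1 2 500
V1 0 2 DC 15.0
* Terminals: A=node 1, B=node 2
Nodal analysis, taking node 2 as the 0 V reference.
Source V1 fixes V_0 = 15 V.
KCL at each unknown node (sum of currents leaving = 0; resistances in Ω):
  Node 1: (V_1 - 15)/150 + (V_1 - 0)/500 = 0
Collecting terms: 0.008667 × V_1 = 0.1  =>  V_1 = 11.54 V
Power in each resistor, P = (ΔV)²/R:
  P_R1 = (15 - 11.54)²/150 = 0.07988 W
  P_R2 = (11.54 - 0)²/500 = 0.2663 W
P_total = P_R1 + P_R2 = 0.3462 W

Final answer: 0.3462 W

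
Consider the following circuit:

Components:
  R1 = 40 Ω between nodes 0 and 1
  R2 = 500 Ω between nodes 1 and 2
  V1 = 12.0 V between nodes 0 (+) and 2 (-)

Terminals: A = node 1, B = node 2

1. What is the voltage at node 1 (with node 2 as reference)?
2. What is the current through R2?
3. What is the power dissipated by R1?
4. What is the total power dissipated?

Nodal analysis, taking node 2 as the 0 V reference.
Source V1 fixes V_0 = 12 V.
KCL at each unknown node (sum of currents leaving = 0; resistances in Ω):
  Node 1: (V_1 - 12)/40 + (V_1 - 0)/500 = 0
Collecting terms: 0.027 × V_1 = 0.3  =>  V_1 = 11.11 V
Part 1:
  Read off the nodal solution: V_1 = 11.11 V
Part 2:
  I_R2 = (V_1 - V_2)/R2 = (11.11 - 0)/500 = 0.02222 A
  Magnitude: I_R2 = 0.02222 A
Part 3:
  I_R1 = (V_0 - V_1)/R1 = (12 - 11.11)/40 = 0.02222 A
  P_R1 = I_R1² × R1 = (0.02222)² × 40 = 0.01975 W
Part 4:
  Power in each resistor, P = (ΔV)²/R:
    P_R1 = (12 - 11.11)²/40 = 0.01975 W
    P_R2 = (11.11 - 0)²/500 = 0.2469 W
  P_total = P_R1 + P_R2 = 0.2667 W

Final answers:
1. V_1 = 11.11 V
2. I_R2 = 0.02222 A
3. P_R1 = 0.01975 W
4. P_total = 0.2667 W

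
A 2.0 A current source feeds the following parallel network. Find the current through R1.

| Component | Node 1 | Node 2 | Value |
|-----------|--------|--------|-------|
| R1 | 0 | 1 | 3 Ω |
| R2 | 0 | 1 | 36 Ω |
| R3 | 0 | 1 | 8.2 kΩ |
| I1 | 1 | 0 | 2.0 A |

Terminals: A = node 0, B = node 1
All resistors sit directly between nodes 0 and 1, so they are in parallel and share one voltage V; the full source current 2 A splits among them.
1/R_par = 1/3 + 1/36 + 1/8200 = 0.3612 S  =>  R_par = 2.768 Ω
V = I × R_par = 2 × 2.768 = 5.537 V
I_R1 = V/R1 = 5.537/3 = 1.846 A

Final answer: 1.846 A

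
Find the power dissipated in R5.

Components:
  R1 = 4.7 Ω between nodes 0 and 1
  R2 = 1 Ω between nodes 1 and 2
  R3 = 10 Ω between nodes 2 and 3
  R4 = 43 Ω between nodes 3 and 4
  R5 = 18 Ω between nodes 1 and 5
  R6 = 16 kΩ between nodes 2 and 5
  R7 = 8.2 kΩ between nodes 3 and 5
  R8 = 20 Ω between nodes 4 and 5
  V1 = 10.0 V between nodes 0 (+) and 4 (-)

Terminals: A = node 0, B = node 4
Nodal analysis, taking node 4 as the 0 V reference.
Source V1 fixes V_0 = 10 V.
KCL at each unknown node (sum of currents leaving = 0; resistances in Ω):
  Node 1: (V_1 - 10)/4.7 + (V_1 - V_2)/1 + (V_1 - V_5)/18 = 0
  Node 2: (V_2 - V_1)/1 + (V_2 - V_3)/10 + (V_2 - V_5)/16000 = 0
  Node 3: (V_3 - V_2)/10 + (V_3 - 0)/43 + (V_3 - V_5)/8200 = 0
  Node 5: (V_5 - V_1)/18 + (V_5 - V_2)/16000 + (V_5 - V_3)/8200 + (V_5 - 0)/20 = 0
Collecting terms (coefficients in siemens):
  1.268·V_1 - 1·V_2 - 0.05556·V_5 = 2.128
  1.1·V_2 - 1·V_1 - 0.1·V_3 - 0.0000625·V_5 = 0
  0.1234·V_3 - 0.1·V_2 - 0.000122·V_5 = 0
  0.1057·V_5 - 0.05556·V_1 - 0.0000625·V_2 - 0.000122·V_3 = 0
Solving these 4 simultaneous equations (Gaussian elimination) gives:
  V_1 = 8.259 V, V_2 = 8.105 V, V_3 = 6.574 V, V_5 = 4.352 V
I_R5 = (V_1 - V_5)/R5 = (8.259 - 4.352)/18 = 0.2171 A
P_R5 = I_R5² × R5 = (0.2171)² × 18 = 0.8482 W

Final answer: 0.8482 W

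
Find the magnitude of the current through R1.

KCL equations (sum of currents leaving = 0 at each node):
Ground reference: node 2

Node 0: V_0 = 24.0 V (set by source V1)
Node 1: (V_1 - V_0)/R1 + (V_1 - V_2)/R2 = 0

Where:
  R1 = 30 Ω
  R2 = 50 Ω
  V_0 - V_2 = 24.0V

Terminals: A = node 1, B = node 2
Nodal analysis, taking node 2 as the 0 V reference.
Source V1 fixes V_0 = 24 V.
KCL at each unknown node (sum of currents leaving = 0; resistances in Ω):
  Node 1: (V_1 - 24)/30 + (V_1 - 0)/50 = 0
Collecting terms: 0.05333 × V_1 = 0.8  =>  V_1 = 15 V
I_R1 = (V_0 - V_1)/R1 = (24 - 15)/30 = 0.3 A
|I_R1| = 0.3 A

Final answer: |I_R1| = 0.3 A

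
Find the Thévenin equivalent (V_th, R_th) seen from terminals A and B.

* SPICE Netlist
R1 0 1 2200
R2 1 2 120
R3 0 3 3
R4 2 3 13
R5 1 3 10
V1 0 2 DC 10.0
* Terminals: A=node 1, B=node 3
Step 1 — V_th is the open-circuit voltage V_A - V_B (nothing connected across the terminals).
Nodal analysis, taking node 2 as the 0 V reference.
Source V1 fixes V_0 = 10 V.
KCL at each unknown node (sum of currents leaving = 0; resistances in Ω):
  Node 1: (V_1 - 10)/2200 + (V_1 - 0)/120 + (V_1 - V_3)/10 = 0
  Node 3: (V_3 - 10)/3 + (V_3 - 0)/13 + (V_3 - V_1)/10 = 0
Collecting terms (coefficients in siemens):
  0.1088·V_1 - 0.1·V_3 = 0.004545
  0.5103·V_3 - 0.1·V_1 = 3.333
Determinant D = (0.1088)(0.5103) - (-0.1)(-0.1) = 0.04551
V_1 = [(0.004545)(0.5103) - (-0.1)(3.333)]/D = 7.375 V
V_3 = [(0.1088)(3.333) - (0.004545)(-0.1)]/D = 7.978 V
V_th = V_1 - V_3 = 7.375 - 7.978 = -0.6027 V
Step 2 — R_th: zero the source — replace V1 by a short circuit (node 2 merges into node 0) — and find the resistance seen between A (node 1) and B (node 3).
Reduce the network between node 1 (A) and node 3 (B) by series/parallel combination:
  Rp1 = R1 ‖ R2 (parallel, both between nodes 0 and 1) = 1/(1/2200 + 1/120) = 113.8 Ω
  Rp2 = R3 ‖ R4 (parallel, both between nodes 0 and 3) = 1/(1/3 + 1/13) = 2.438 Ω
  Rs1 = Rp1 + Rp2 (series, joined only at node 0) = 113.8 + 2.438 = 116.2 Ω
  Rp3 = R5 ‖ Rs1 (parallel, both between nodes 1 and 3) = 1/(1/10 + 1/116.2) = 9.208 Ω
R_th = 9.208 Ω

Final answer: V_th = -0.6027 V, R_th = 9.208 Ω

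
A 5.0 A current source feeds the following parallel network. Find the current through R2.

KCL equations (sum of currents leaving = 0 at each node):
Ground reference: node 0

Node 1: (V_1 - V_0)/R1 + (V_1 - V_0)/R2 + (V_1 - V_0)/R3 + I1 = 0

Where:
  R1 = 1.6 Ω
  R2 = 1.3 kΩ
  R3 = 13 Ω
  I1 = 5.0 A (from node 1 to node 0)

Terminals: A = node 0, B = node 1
All resistors sit directly between nodes 0 and 1, so they are in parallel and share one voltage V; the full source current 5 A splits among them.
1/R_par = 1/1.6 + 1/1300 + 1/13 = 0.7027 S  =>  R_par = 1.423 Ω
V = I × R_par = 5 × 1.423 = 7.115 V
I_R2 = V/R2 = 7.115/1300 = 0.005473 A

Final answer: 0.005473 A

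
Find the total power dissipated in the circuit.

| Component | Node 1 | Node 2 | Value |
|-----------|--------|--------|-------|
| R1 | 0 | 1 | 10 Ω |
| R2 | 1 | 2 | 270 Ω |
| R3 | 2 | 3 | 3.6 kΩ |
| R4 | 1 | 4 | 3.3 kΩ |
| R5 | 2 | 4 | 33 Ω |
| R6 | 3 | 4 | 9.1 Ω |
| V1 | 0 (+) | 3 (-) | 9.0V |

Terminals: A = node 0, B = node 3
Nodal analysis, taking node 3 as the 0 V reference.
Source V1 fixes V_0 = 9 V.
KCL at each unknown node (sum of currents leaving = 0; resistances in Ω):
  Node 1: (V_1 - 9)/10 + (V_1 - V_2)/270 + (V_1 - V_4)/3300 = 0
  Node 2: (V_2 - V_1)/270 + (V_2 - 0)/3600 + (V_2 - V_4)/33 = 0
  Node 4: (V_4 - V_1)/3300 + (V_4 - V_2)/33 + (V_4 - 0)/9.1 = 0
Collecting terms (coefficients in siemens):
  0.104·V_1 - 0.003704·V_2 - 0.000303·V_4 = 0.9
  0.03428·V_2 - 0.003704·V_1 - 0.0303·V_4 = 0
  0.1405·V_4 - 0.000303·V_1 - 0.0303·V_2 = 0
Solving these 3 simultaneous equations (Gaussian elimination) gives:
  V_1 = 8.696 V, V_2 = 1.181 V, V_4 = 0.2735 V
Power in each resistor, P = (ΔV)²/R:
  P_R1 = (9 - 8.696)²/10 = 0.009233 W
  P_R2 = (8.696 - 1.181)²/270 = 0.2092 W
  P_R3 = (1.181 - 0)²/3600 = 0.0003876 W
  P_R4 = (8.696 - 0.2735)²/3300 = 0.0215 W
  P_R5 = (1.181 - 0.2735)²/33 = 0.02497 W
  P_R6 = (0 - 0.2735)²/9.1 = 0.008221 W
P_total = P_R1 + P_R2 + P_R3 + P_R4 + P_R5 + P_R6 = 0.2735 W

Final answer: 0.2735 W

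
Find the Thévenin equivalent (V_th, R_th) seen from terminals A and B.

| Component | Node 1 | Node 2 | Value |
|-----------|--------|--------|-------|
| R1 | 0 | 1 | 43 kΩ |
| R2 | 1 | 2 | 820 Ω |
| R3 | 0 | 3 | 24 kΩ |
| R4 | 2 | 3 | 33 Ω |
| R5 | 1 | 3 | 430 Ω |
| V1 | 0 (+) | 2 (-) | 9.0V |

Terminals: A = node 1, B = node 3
Step 1 — V_th is the open-circuit voltage V_A - V_B (nothing connected across the terminals).
Nodal analysis, taking node 2 as the 0 V reference.
Source V1 fixes V_0 = 9 V.
KCL at each unknown node (sum of currents leaving = 0; resistances in Ω):
  Node 1: (V_1 - 9)/43000 + (V_1 - 0)/820 + (V_1 - V_3)/430 = 0
  Node 3: (V_3 - 9)/24000 + (V_3 - 0)/33 + (V_3 - V_1)/430 = 0
Collecting terms (coefficients in siemens):
  0.003568·V_1 - 0.002326·V_3 = 0.0002093
  0.03267·V_3 - 0.002326·V_1 = 0.000375
Determinant D = (0.003568)(0.03267) - (-0.002326)(-0.002326) = 0.0001112
V_1 = [(0.0002093)(0.03267) - (-0.002326)(0.000375)]/D = 0.06935 V
V_3 = [(0.003568)(0.000375) - (0.0002093)(-0.002326)]/D = 0.01642 V
V_th = V_1 - V_3 = 0.06935 - 0.01642 = 0.05294 V
Step 2 — R_th: zero the source — replace V1 by a short circuit (node 2 merges into node 0) — and find the resistance seen between A (node 1) and B (node 3).
Reduce the network between node 1 (A) and node 3 (B) by series/parallel combination:
  Rp1 = R1 ‖ R2 (parallel, both between nodes 0 and 1) = 1/(1/43000 + 1/820) = 804.7 Ω
  Rp2 = R3 ‖ R4 (parallel, both between nodes 0 and 3) = 1/(1/24000 + 1/33) = 32.95 Ω
  Rs1 = Rp1 + Rp2 (series, joined only at node 0) = 804.7 + 32.95 = 837.6 Ω
  Rp3 = R5 ‖ Rs1 (parallel, both between nodes 1 and 3) = 1/(1/430 + 1/837.6) = 284.1 Ω
R_th = 284.1 Ω

Final answer: V_th = 0.05294 V, R_th = 284.1 Ω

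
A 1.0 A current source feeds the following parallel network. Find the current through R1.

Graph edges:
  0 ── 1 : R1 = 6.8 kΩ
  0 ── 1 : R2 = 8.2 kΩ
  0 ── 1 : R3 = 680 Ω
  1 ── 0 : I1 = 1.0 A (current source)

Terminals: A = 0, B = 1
All resistors sit directly between nodes 0 and 1, so they are in parallel and share one voltage V; the full source current 1 A splits among them.
1/R_par = 1/6800 + 1/8200 + 1/680 = 0.00174 S  =>  R_par = 574.8 Ω
V = I × R_par = 1 × 574.8 = 574.8 V
I_R1 = V/R1 = 574.8/6800 = 0.08454 A

Final answer: 0.08454 A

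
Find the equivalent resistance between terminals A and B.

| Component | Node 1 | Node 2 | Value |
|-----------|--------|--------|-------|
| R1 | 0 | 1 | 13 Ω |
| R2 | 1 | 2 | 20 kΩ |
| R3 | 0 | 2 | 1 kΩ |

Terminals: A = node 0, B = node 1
Reduce the network between node 0 (A) and node 1 (B) by series/parallel combination:
  Rs1 = R3 + R2 (series, joined only at node 2) = 1000 + 20000 = 21000 Ω
  Rp1 = R1 ‖ Rs1 (parallel, both between nodes 0 and 1) = 1/(1/13 + 1/21000) = 12.99 Ω
R_eq = 12.99 Ω

Final answer: 12.99 Ω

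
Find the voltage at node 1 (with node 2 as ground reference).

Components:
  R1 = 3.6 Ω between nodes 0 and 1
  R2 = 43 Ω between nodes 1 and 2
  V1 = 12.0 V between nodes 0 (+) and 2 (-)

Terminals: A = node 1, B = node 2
Nodal analysis, taking node 2 as the 0 V reference.
Source V1 fixes V_0 = 12 V.
KCL at each unknown node (sum of currents leaving = 0; resistances in Ω):
  Node 1: (V_1 - 12)/3.6 + (V_1 - 0)/43 = 0
Collecting terms: 0.301 × V_1 = 3.333  =>  V_1 = 11.07 V
The requested potential is V_1 = 11.07 V.

Final answer: V_1 = 11.07 V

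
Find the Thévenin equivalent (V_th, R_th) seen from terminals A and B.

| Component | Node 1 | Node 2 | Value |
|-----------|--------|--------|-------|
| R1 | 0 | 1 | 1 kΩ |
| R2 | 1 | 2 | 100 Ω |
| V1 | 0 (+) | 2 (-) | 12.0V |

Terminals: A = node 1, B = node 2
Step 1 — V_th is the open-circuit voltage V_A - V_B (nothing connected across the terminals).
Nodal analysis, taking node 2 as the 0 V reference.
Source V1 fixes V_0 = 12 V.
KCL at each unknown node (sum of currents leaving = 0; resistances in Ω):
  Node 1: (V_1 - 12)/1000 + (V_1 - 0)/100 = 0
Collecting terms: 0.011 × V_1 = 0.012  =>  V_1 = 1.091 V
V_th = V_1 - V_2 = 1.091 - 0 = 1.091 V
Step 2 — R_th: zero the source — replace V1 by a short circuit (node 2 merges into node 0) — and find the resistance seen between A (node 1) and B (node 0).
Reduce the network between node 1 (A) and node 0 (B) by series/parallel combination:
  Rp1 = R1 ‖ R2 (parallel, both between nodes 0 and 1) = 1/(1/1000 + 1/100) = 90.91 Ω
R_th = 90.91 Ω

Final answer: V_th = 1.091 V, R_th = 90.91 Ω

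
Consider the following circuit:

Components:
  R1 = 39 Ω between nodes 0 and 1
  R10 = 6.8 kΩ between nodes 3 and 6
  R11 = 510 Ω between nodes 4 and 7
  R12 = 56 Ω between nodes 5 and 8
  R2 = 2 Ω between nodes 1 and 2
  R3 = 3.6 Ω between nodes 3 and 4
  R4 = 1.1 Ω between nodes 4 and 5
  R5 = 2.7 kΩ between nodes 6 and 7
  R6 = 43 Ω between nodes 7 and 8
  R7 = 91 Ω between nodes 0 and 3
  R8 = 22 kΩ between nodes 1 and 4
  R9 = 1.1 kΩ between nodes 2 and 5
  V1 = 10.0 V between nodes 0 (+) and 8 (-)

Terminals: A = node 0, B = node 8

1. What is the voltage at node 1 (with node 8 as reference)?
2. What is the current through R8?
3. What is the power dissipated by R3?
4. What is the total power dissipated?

Nodal analysis, taking node 8 as the 0 V reference.
Source V1 fixes V_0 = 10 V.
KCL at each unknown node (sum of currents leaving = 0; resistances in Ω):
  Node 1: (V_1 - 10)/39 + (V_1 - V_2)/2 + (V_1 - V_4)/22000 = 0
  Node 2: (V_2 - V_1)/2 + (V_2 - V_5)/1100 = 0
  Node 3: (V_3 - V_4)/3.6 + (V_3 - 10)/91 + (V_3 - V_6)/6800 = 0
  Node 4: (V_4 - V_3)/3.6 + (V_4 - V_5)/1.1 + (V_4 - V_1)/22000 + (V_4 - V_7)/510 = 0
  Node 5: (V_5 - V_4)/1.1 + (V_5 - V_2)/1100 + (V_5 - 0)/56 = 0
  Node 6: (V_6 - V_7)/2700 + (V_6 - V_3)/6800 = 0
  Node 7: (V_7 - V_6)/2700 + (V_7 - 0)/43 + (V_7 - V_4)/510 = 0
Collecting terms (coefficients in siemens):
  0.5257·V_1 - 0.5·V_2 - 0.00004545·V_4 = 0.2564
  0.5009·V_2 - 0.5·V_1 - 0.0009091·V_5 = 0
  0.2889·V_3 - 0.2778·V_4 - 0.0001471·V_6 = 0.1099
  1.189·V_4 - 0.00004545·V_1 - 0.2778·V_3 - 0.9091·V_5 - 0.001961·V_7 = 0
  0.9279·V_5 - 0.0009091·V_2 - 0.9091·V_4 = 0
  0.0005174·V_6 - 0.0001471·V_3 - 0.0003704·V_7 = 0
  0.02559·V_7 - 0.001961·V_4 - 0.0003704·V_6 = 0
Solving these 7 simultaneous equations (Gaussian elimination) gives:
  V_1 = 9.773 V, V_2 = 9.762 V, V_3 = 3.954 V, V_4 = 3.716 V
  V_5 = 3.651 V, V_6 = 1.342 V, V_7 = 0.3042 V
Part 1:
  Read off the nodal solution: V_1 = 9.773 V
Part 2:
  I_R8 = (V_1 - V_4)/R8 = (9.773 - 3.716)/22000 = 0.0002753 A
  Magnitude: I_R8 = 0.0002753 A
Part 3:
  I_R3 = (V_3 - V_4)/R3 = (3.954 - 3.716)/3.6 = 0.06605 A
  P_R3 = I_R3² × R3 = (0.06605)² × 3.6 = 0.01571 W
Part 4:
  Power in each resistor, P = (ΔV)²/R:
    P_R1 = (10 - 9.773)²/39 = 0.001326 W
    P_R2 = (9.773 - 9.762)²/2 = 0.00006172 W
    P_R3 = (3.954 - 3.716)²/3.6 = 0.01571 W
    P_R4 = (3.716 - 3.651)²/1.1 = 0.003912 W
    P_R5 = (1.342 - 0.3042)²/2700 = 0.0003986 W
    P_R6 = (0.3042 - 0)²/43 = 0.002152 W
    P_R7 = (10 - 3.954)²/91 = 0.4017 W
    P_R8 = (9.773 - 3.716)²/22000 = 0.001667 W
    P_R9 = (9.762 - 3.651)²/1100 = 0.03395 W
    P_R10 = (3.954 - 1.342)²/6800 = 0.001004 W
    P_R11 = (3.716 - 0.3042)²/510 = 0.02283 W
    P_R12 = (3.651 - 0)²/56 = 0.238 W
  P_total = P_R1 + P_R2 + P_R3 + P_R4 + P_R5 + P_R6 + P_R7 + P_R8 + P_R9 + P_R10 + P_R11 + P_R12 = 0.7227 W

Final answers:
1. V_1 = 9.773 V
2. I_R8 = 0.0002753 A
3. P_R3 = 0.01571 W
4. P_total = 0.7227 W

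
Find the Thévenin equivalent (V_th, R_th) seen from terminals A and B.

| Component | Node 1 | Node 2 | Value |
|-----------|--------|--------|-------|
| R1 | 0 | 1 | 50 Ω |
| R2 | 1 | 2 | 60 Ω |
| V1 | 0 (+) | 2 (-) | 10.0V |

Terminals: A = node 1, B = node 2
Step 1 — V_th is the open-circuit voltage V_A - V_B (nothing connected across the terminals).
Nodal analysis, taking node 2 as the 0 V reference.
Source V1 fixes V_0 = 10 V.
KCL at each unknown node (sum of currents leaving = 0; resistances in Ω):
  Node 1: (V_1 - 10)/50 + (V_1 - 0)/60 = 0
Collecting terms: 0.03667 × V_1 = 0.2  =>  V_1 = 5.455 V
V_th = V_1 - V_2 = 5.455 - 0 = 5.455 V
Step 2 — R_th: zero the source — replace V1 by a short circuit (node 2 merges into node 0) — and find the resistance seen between A (node 1) and B (node 0).
Reduce the network between node 1 (A) and node 0 (B) by series/parallel combination:
  Rp1 = R1 ‖ R2 (parallel, both between nodes 0 and 1) = 1/(1/50 + 1/60) = 27.27 Ω
R_th = 27.27 Ω

Final answer: V_th = 5.455 V, R_th = 27.27 Ω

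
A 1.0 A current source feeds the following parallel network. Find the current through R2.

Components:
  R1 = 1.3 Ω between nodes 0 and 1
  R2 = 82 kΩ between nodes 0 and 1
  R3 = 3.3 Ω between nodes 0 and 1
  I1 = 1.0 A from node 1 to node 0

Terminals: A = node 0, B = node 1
All resistors sit directly between nodes 0 and 1, so they are in parallel and share one voltage V; the full source current 1 A splits among them.
1/R_par = 1/1.3 + 1/82000 + 1/3.3 = 1.072 S  =>  R_par = 0.9326 Ω
V = I × R_par = 1 × 0.9326 = 0.9326 V
I_R2 = V/R2 = 0.9326/82000 = 0.00001137 A

Final answer: 1.137e-05 A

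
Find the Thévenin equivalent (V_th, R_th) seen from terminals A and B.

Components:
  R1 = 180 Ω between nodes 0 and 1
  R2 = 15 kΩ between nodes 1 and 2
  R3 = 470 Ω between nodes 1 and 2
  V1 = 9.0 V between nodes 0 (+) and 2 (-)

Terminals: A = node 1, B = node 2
Step 1 — V_th is the open-circuit voltage V_A - V_B (nothing connected across the terminals).
Nodal analysis, taking node 2 as the 0 V reference.
Source V1 fixes V_0 = 9 V.
KCL at each unknown node (sum of currents leaving = 0; resistances in Ω):
  Node 1: (V_1 - 9)/180 + (V_1 - 0)/15000 + (V_1 - 0)/470 = 0
Collecting terms: 0.00775 × V_1 = 0.05  =>  V_1 = 6.452 V
V_th = V_1 - V_2 = 6.452 - 0 = 6.452 V
Step 2 — R_th: zero the source — replace V1 by a short circuit (node 2 merges into node 0) — and find the resistance seen between A (node 1) and B (node 0).
Reduce the network between node 1 (A) and node 0 (B) by series/parallel combination:
  Rp1 = R1 ‖ R2 ‖ R3 (parallel, all between nodes 0 and 1) = 1/(1/180 + 1/15000 + 1/470) = 129 Ω
R_th = 129 Ω

Final answer: V_th = 6.452 V, R_th = 129 Ω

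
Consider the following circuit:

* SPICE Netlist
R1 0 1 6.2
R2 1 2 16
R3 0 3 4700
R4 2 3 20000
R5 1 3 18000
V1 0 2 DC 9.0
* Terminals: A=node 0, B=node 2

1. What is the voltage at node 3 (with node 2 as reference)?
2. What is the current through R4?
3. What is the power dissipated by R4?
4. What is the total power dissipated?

Nodal analysis, taking node 2 as the 0 V reference.
Source V1 fixes V_0 = 9 V.
KCL at each unknown node (sum of currents leaving = 0; resistances in Ω):
  Node 1: (V_1 - 9)/6.2 + (V_1 - 0)/16 + (V_1 - V_3)/18000 = 0
  Node 3: (V_3 - 9)/4700 + (V_3 - 0)/20000 + (V_3 - V_1)/18000 = 0
Collecting terms (coefficients in siemens):
  0.2238·V_1 - 0.00005556·V_3 = 1.452
  0.0003183·V_3 - 0.00005556·V_1 = 0.001915
Determinant D = (0.2238)(0.0003183) - (-0.00005556)(-0.00005556) = 0.00007125
V_1 = [(1.452)(0.0003183) - (-0.00005556)(0.001915)]/D = 6.487 V
V_3 = [(0.2238)(0.001915) - (1.452)(-0.00005556)]/D = 7.148 V
Part 1:
  Read off the nodal solution: V_3 = 7.148 V
Part 2:
  I_R4 = (V_2 - V_3)/R4 = (0 - 7.148)/20000 = -0.0003574 A
  Magnitude: I_R4 = 0.0003574 A
Part 3:
  I_R4 = (V_2 - V_3)/R4 = (0 - 7.148)/20000 = -0.0003574 A
  P_R4 = I_R4² × R4 = (-0.0003574)² × 20000 = 0.002554 W
Part 4:
  Power in each resistor, P = (ΔV)²/R:
    P_R1 = (9 - 6.487)²/6.2 = 1.019 W
    P_R2 = (6.487 - 0)²/16 = 2.63 W
    P_R3 = (9 - 7.148)²/4700 = 0.00073 W
    P_R4 = (0 - 7.148)²/20000 = 0.002554 W
    P_R5 = (6.487 - 7.148)²/18000 = 0.00002428 W
  P_total = P_R1 + P_R2 + P_R3 + P_R4 + P_R5 = 3.652 W

Final answers:
1. V_3 = 7.148 V
2. I_R4 = 0.0003574 A
3. P_R4 = 0.002554 W
4. P_total = 3.652 W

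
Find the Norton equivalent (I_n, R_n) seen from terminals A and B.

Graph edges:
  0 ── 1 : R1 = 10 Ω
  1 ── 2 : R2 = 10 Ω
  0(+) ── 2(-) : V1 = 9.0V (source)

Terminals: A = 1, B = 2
Find the Thévenin equivalent first; then I_n = V_th/R_th and R_n = R_th.
Step 1 — V_th is the open-circuit voltage V_A - V_B (nothing connected across the terminals).
Nodal analysis, taking node 2 as the 0 V reference.
Source V1 fixes V_0 = 9 V.
KCL at each unknown node (sum of currents leaving = 0; resistances in Ω):
  Node 1: (V_1 - 9)/10 + (V_1 - 0)/10 = 0
Collecting terms: 0.2 × V_1 = 0.9  =>  V_1 = 4.5 V
V_th = V_1 - V_2 = 4.5 - 0 = 4.5 V
Step 2 — R_th: zero the source — replace V1 by a short circuit (node 2 merges into node 0) — and find the resistance seen between A (node 1) and B (node 0).
Reduce the network between node 1 (A) and node 0 (B) by series/parallel combination:
  Rp1 = R1 ‖ R2 (parallel, both between nodes 0 and 1) = 1/(1/10 + 1/10) = 5 Ω
R_th = 5 Ω
I_n = V_th/R_th = 4.5/5 = 0.9 A, and R_n = R_th = 5 Ω

Final answer: I_n = 0.9 A, R_n = 5 Ω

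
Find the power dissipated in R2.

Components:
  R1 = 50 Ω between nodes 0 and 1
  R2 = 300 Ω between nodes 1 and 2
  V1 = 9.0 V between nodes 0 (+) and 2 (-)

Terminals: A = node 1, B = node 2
Nodal analysis, taking node 2 as the 0 V reference.
Source V1 fixes V_0 = 9 V.
KCL at each unknown node (sum of currents leaving = 0; resistances in Ω):
  Node 1: (V_1 - 9)/50 + (V_1 - 0)/300 = 0
Collecting terms: 0.02333 × V_1 = 0.18  =>  V_1 = 7.714 V
I_R2 = (V_1 - V_2)/R2 = (7.714 - 0)/300 = 0.02571 A
P_R2 = I_R2² × R2 = (0.02571)² × 300 = 0.1984 W

Final answer: 0.1984 W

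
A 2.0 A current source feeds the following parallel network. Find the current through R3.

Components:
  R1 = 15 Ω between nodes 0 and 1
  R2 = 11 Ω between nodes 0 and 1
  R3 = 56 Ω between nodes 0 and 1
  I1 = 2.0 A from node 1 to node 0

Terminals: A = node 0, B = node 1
All resistors sit directly between nodes 0 and 1, so they are in parallel and share one voltage V; the full source current 2 A splits among them.
1/R_par = 1/15 + 1/11 + 1/56 = 0.1754 S  =>  R_par = 5.7 Ω
V = I × R_par = 2 × 5.7 = 11.4 V
I_R3 = V/R3 = 11.4/56 = 0.2036 A

Final answer: 0.2036 A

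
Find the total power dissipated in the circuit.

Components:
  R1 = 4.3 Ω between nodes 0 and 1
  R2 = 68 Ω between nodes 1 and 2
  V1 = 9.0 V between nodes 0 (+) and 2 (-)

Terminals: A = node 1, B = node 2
Nodal analysis, taking node 2 as the 0 V reference.
Source V1 fixes V_0 = 9 V.
KCL at each unknown node (sum of currents leaving = 0; resistances in Ω):
  Node 1: (V_1 - 9)/4.3 + (V_1 - 0)/68 = 0
Collecting terms: 0.2473 × V_1 = 2.093  =>  V_1 = 8.465 V
Power in each resistor, P = (ΔV)²/R:
  P_R1 = (9 - 8.465)²/4.3 = 0.06663 W
  P_R2 = (8.465 - 0)²/68 = 1.054 W
P_total = P_R1 + P_R2 = 1.12 W

Final answer: 1.12 W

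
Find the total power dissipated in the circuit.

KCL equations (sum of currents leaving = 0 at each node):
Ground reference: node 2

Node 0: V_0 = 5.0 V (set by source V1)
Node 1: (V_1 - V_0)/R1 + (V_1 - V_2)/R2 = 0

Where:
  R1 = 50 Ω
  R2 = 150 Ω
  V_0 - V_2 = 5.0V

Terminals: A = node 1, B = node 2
Nodal analysis, taking node 2 as the 0 V reference.
Source V1 fixes V_0 = 5 V.
KCL at each unknown node (sum of currents leaving = 0; resistances in Ω):
  Node 1: (V_1 - 5)/50 + (V_1 - 0)/150 = 0
Collecting terms: 0.02667 × V_1 = 0.1  =>  V_1 = 3.75 V
Power in each resistor, P = (ΔV)²/R:
  P_R1 = (5 - 3.75)²/50 = 0.03125 W
  P_R2 = (3.75 - 0)²/150 = 0.09375 W
P_total = P_R1 + P_R2 = 0.125 W

Final answer: 0.125 W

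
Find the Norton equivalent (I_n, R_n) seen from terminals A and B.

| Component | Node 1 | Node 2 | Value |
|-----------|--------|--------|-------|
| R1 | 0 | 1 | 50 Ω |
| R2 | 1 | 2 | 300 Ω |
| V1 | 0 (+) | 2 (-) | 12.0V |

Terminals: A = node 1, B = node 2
Find the Thévenin equivalent first; then I_n = V_th/R_th and R_n = R_th.
Step 1 — V_th is the open-circuit voltage V_A - V_B (nothing connected across the terminals).
Nodal analysis, taking node 2 as the 0 V reference.
Source V1 fixes V_0 = 12 V.
KCL at each unknown node (sum of currents leaving = 0; resistances in Ω):
  Node 1: (V_1 - 12)/50 + (V_1 - 0)/300 = 0
Collecting terms: 0.02333 × V_1 = 0.24  =>  V_1 = 10.29 V
V_th = V_1 - V_2 = 10.29 - 0 = 10.29 V
Step 2 — R_th: zero the source — replace V1 by a short circuit (node 2 merges into node 0) — and find the resistance seen between A (node 1) and B (node 0).
Reduce the network between node 1 (A) and node 0 (B) by series/parallel combination:
  Rp1 = R1 ‖ R2 (parallel, both between nodes 0 and 1) = 1/(1/50 + 1/300) = 42.86 Ω
R_th = 42.86 Ω
I_n = V_th/R_th = 10.29/42.86 = 0.24 A, and R_n = R_th = 42.86 Ω

Final answer: I_n = 0.24 A, R_n = 42.86 Ω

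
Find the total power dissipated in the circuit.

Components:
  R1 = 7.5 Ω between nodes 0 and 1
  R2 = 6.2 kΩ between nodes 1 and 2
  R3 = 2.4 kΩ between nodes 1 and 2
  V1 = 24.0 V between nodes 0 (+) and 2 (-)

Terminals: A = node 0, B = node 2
Nodal analysis, taking node 2 as the 0 V reference.
Source V1 fixes V_0 = 24 V.
KCL at each unknown node (sum of currents leaving = 0; resistances in Ω):
  Node 1: (V_1 - 24)/7.5 + (V_1 - 0)/6200 + (V_1 - 0)/2400 = 0
Collecting terms: 0.1339 × V_1 = 3.2  =>  V_1 = 23.9 V
Power in each resistor, P = (ΔV)²/R:
  P_R1 = (24 - 23.9)²/7.5 = 0.001431 W
  P_R2 = (23.9 - 0)²/6200 = 0.0921 W
  P_R3 = (23.9 - 0)²/2400 = 0.2379 W
P_total = P_R1 + P_R2 + P_R3 = 0.3315 W

Final answer: 0.3315 W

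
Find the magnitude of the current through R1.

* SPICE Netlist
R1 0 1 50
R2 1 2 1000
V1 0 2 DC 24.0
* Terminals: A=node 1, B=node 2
Nodal analysis, taking node 2 as the 0 V reference.
Source V1 fixes V_0 = 24 V.
KCL at each unknown node (sum of currents leaving = 0; resistances in Ω):
  Node 1: (V_1 - 24)/50 + (V_1 - 0)/1000 = 0
Collecting terms: 0.021 × V_1 = 0.48  =>  V_1 = 22.86 V
I_R1 = (V_0 - V_1)/R1 = (24 - 22.86)/50 = 0.02286 A
|I_R1| = 0.02286 A

Final answer: |I_R1| = 0.02286 A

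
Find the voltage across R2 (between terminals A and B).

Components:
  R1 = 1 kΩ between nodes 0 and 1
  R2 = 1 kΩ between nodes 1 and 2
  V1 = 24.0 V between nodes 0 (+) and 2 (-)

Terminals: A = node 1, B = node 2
R1 and R2 are in series across V1 (node 0 → node 1 → node 2), and the output A–B is taken across R2, so this is a voltage divider.
Series current: I = V1/(R1 + R2) = 24/(1000 + 1000) = 24/2000 = 0.012 A
V_R2 = I × R2 = V1 × R2/(R1 + R2) = 24 × 1000/2000 = 12 V

Final answer: 12 V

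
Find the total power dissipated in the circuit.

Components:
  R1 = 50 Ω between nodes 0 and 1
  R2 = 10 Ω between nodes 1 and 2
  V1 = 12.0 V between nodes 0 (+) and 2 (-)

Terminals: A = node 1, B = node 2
Nodal analysis, taking node 2 as the 0 V reference.
Source V1 fixes V_0 = 12 V.
KCL at each unknown node (sum of currents leaving = 0; resistances in Ω):
  Node 1: (V_1 - 12)/50 + (V_1 - 0)/10 = 0
Collecting terms: 0.12 × V_1 = 0.24  =>  V_1 = 2 V
Power in each resistor, P = (ΔV)²/R:
  P_R1 = (12 - 2)²/50 = 2 W
  P_R2 = (2 - 0)²/10 = 0.4 W
P_total = P_R1 + P_R2 = 2.4 W

Final answer: 2.4 W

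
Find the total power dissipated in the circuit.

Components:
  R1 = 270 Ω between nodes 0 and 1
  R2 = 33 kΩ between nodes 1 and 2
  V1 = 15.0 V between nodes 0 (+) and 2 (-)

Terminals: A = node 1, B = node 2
Nodal analysis, taking node 2 as the 0 V reference.
Source V1 fixes V_0 = 15 V.
KCL at each unknown node (sum of currents leaving = 0; resistances in Ω):
  Node 1: (V_1 - 15)/270 + (V_1 - 0)/33000 = 0
Collecting terms: 0.003734 × V_1 = 0.05556  =>  V_1 = 14.88 V
Power in each resistor, P = (ΔV)²/R:
  P_R1 = (15 - 14.88)²/270 = 0.00005488 W
  P_R2 = (14.88 - 0)²/33000 = 0.006708 W
P_total = P_R1 + P_R2 = 0.006763 W

Final answer: 0.006763 W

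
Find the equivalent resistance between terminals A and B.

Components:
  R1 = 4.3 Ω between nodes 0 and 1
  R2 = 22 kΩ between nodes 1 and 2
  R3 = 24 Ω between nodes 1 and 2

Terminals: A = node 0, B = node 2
Reduce the network between node 0 (A) and node 2 (B) by series/parallel combination:
  Rp1 = R2 ‖ R3 (parallel, both between nodes 1 and 2) = 1/(1/22000 + 1/24) = 23.97 Ω
  Rs1 = R1 + Rp1 (series, joined only at node 1) = 4.3 + 23.97 = 28.27 Ω
R_eq = 28.27 Ω

Final answer: 28.27 Ω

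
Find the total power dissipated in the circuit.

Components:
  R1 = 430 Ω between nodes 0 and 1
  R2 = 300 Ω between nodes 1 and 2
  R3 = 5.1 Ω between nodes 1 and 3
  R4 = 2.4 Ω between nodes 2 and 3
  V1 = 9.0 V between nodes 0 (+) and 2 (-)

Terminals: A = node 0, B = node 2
Nodal analysis, taking node 2 as the 0 V reference.
Source V1 fixes V_0 = 9 V.
KCL at each unknown node (sum of currents leaving = 0; resistances in Ω):
  Node 1: (V_1 - 9)/430 + (V_1 - 0)/300 + (V_1 - V_3)/5.1 = 0
  Node 3: (V_3 - V_1)/5.1 + (V_3 - 0)/2.4 = 0
Collecting terms (coefficients in siemens):
  0.2017·V_1 - 0.1961·V_3 = 0.02093
  0.6127·V_3 - 0.1961·V_1 = 0
Determinant D = (0.2017)(0.6127) - (-0.1961)(-0.1961) = 0.08517
V_1 = [(0.02093)(0.6127) - (-0.1961)(0)]/D = 0.1506 V
V_3 = [(0.2017)(0) - (0.02093)(-0.1961)]/D = 0.04819 V
Power in each resistor, P = (ΔV)²/R:
  P_R1 = (9 - 0.1506)²/430 = 0.1821 W
  P_R2 = (0.1506 - 0)²/300 = 0.00007559 W
  P_R3 = (0.1506 - 0.04819)²/5.1 = 0.002056 W
  P_R4 = (0 - 0.04819)²/2.4 = 0.0009675 W
P_total = P_R1 + P_R2 + P_R3 + P_R4 = 0.1852 W

Final answer: 0.1852 W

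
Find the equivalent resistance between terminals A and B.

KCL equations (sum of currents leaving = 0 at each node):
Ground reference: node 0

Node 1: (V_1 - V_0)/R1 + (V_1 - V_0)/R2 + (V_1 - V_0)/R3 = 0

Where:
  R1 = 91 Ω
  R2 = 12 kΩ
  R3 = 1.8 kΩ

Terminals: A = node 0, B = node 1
Reduce the network between node 0 (A) and node 1 (B) by series/parallel combination:
  Rp1 = R1 ‖ R2 ‖ R3 (parallel, all between nodes 0 and 1) = 1/(1/91 + 1/12000 + 1/1800) = 86 Ω
R_eq = 86 Ω

Final answer: 86 Ω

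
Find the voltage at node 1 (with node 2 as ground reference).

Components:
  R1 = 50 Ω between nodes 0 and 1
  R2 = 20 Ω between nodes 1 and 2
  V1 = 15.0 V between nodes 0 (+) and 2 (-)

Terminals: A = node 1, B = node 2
Nodal analysis, taking node 2 as the 0 V reference.
Source V1 fixes V_0 = 15 V.
KCL at each unknown node (sum of currents leaving = 0; resistances in Ω):
  Node 1: (V_1 - 15)/50 + (V_1 - 0)/20 = 0
Collecting terms: 0.07 × V_1 = 0.3  =>  V_1 = 4.286 V
The requested potential is V_1 = 4.286 V.

Final answer: V_1 = 4.286 V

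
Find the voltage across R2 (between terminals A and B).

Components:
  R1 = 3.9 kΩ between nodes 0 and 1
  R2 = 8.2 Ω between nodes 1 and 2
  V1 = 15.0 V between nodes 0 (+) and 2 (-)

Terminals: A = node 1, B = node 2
R1 and R2 are in series across V1 (node 0 → node 1 → node 2), and the output A–B is taken across R2, so this is a voltage divider.
Series current: I = V1/(R1 + R2) = 15/(3900 + 8.2) = 15/3908 = 0.003838 A
V_R2 = I × R2 = V1 × R2/(R1 + R2) = 15 × 8.2/3908 = 0.03147 V

Final answer: 0.03147 V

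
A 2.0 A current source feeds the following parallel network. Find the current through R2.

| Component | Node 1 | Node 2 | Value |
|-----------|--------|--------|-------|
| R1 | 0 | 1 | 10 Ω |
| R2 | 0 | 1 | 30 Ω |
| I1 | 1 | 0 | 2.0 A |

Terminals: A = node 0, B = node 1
All resistors sit directly between nodes 0 and 1, so they are in parallel and share one voltage V; the full source current 2 A splits among them.
1/R_par = 1/10 + 1/30 = 0.1333 S  =>  R_par = 7.5 Ω
V = I × R_par = 2 × 7.5 = 15 V
I_R2 = V/R2 = 15/30 = 0.5 A

Final answer: 0.5 A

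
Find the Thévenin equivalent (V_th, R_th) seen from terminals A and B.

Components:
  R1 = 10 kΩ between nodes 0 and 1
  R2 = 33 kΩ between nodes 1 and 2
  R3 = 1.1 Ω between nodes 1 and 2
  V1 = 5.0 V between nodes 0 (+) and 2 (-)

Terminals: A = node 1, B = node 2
Step 1 — V_th is the open-circuit voltage V_A - V_B (nothing connected across the terminals).
Nodal analysis, taking node 2 as the 0 V reference.
Source V1 fixes V_0 = 5 V.
KCL at each unknown node (sum of currents leaving = 0; resistances in Ω):
  Node 1: (V_1 - 5)/10000 + (V_1 - 0)/33000 + (V_1 - 0)/1.1 = 0
Collecting terms: 0.9092 × V_1 = 0.0005  =>  V_1 = 0.0005499 V
V_th = V_1 - V_2 = 0.0005499 - 0 = 0.0005499 V
Step 2 — R_th: zero the source — replace V1 by a short circuit (node 2 merges into node 0) — and find the resistance seen between A (node 1) and B (node 0).
Reduce the network between node 1 (A) and node 0 (B) by series/parallel combination:
  Rp1 = R1 ‖ R2 ‖ R3 (parallel, all between nodes 0 and 1) = 1/(1/10000 + 1/33000 + 1/1.1) = 1.1 Ω
R_th = 1.1 Ω

Final answer: V_th = 0.0005499 V, R_th = 1.1 Ω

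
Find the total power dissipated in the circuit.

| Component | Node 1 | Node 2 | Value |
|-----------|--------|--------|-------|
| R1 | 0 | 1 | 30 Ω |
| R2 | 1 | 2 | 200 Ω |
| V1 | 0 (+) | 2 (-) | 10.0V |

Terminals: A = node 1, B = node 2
Nodal analysis, taking node 2 as the 0 V reference.
Source V1 fixes V_0 = 10 V.
KCL at each unknown node (sum of currents leaving = 0; resistances in Ω):
  Node 1: (V_1 - 10)/30 + (V_1 - 0)/200 = 0
Collecting terms: 0.03833 × V_1 = 0.3333  =>  V_1 = 8.696 V
Power in each resistor, P = (ΔV)²/R:
  P_R1 = (10 - 8.696)²/30 = 0.05671 W
  P_R2 = (8.696 - 0)²/200 = 0.3781 W
P_total = P_R1 + P_R2 = 0.4348 W

Final answer: 0.4348 W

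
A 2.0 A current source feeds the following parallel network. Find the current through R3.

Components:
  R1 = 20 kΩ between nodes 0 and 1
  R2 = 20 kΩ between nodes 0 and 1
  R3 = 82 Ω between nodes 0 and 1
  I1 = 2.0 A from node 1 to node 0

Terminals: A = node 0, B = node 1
All resistors sit directly between nodes 0 and 1, so they are in parallel and share one voltage V; the full source current 2 A splits among them.
1/R_par = 1/20000 + 1/20000 + 1/82 = 0.0123 S  =>  R_par = 81.33 Ω
V = I × R_par = 2 × 81.33 = 162.7 V
I_R3 = V/R3 = 162.7/82 = 1.984 A

Final answer: 1.984 A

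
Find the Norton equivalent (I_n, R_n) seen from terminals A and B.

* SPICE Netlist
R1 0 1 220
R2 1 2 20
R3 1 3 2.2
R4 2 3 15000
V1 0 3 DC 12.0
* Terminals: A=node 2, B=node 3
Find the Thévenin equivalent first; then I_n = V_th/R_th and R_n = R_th.
Step 1 — V_th is the open-circuit voltage V_A - V_B (nothing connected across the terminals).
Nodal analysis, taking node 3 as the 0 V reference.
Source V1 fixes V_0 = 12 V.
KCL at each unknown node (sum of currents leaving = 0; resistances in Ω):
  Node 1: (V_1 - 12)/220 + (V_1 - V_2)/20 + (V_1 - 0)/2.2 = 0
  Node 2: (V_2 - V_1)/20 + (V_2 - 0)/15000 = 0
Collecting terms (coefficients in siemens):
  0.5091·V_1 - 0.05·V_2 = 0.05455
  0.05007·V_2 - 0.05·V_1 = 0
Determinant D = (0.5091)(0.05007) - (-0.05)(-0.05) = 0.02299
V_1 = [(0.05455)(0.05007) - (-0.05)(0)]/D = 0.1188 V
V_2 = [(0.5091)(0) - (0.05455)(-0.05)]/D = 0.1186 V
V_th = V_2 - V_3 = 0.1186 - 0 = 0.1186 V
Step 2 — R_th: zero the source — replace V1 by a short circuit (node 3 merges into node 0) — and find the resistance seen between A (node 2) and B (node 0).
Reduce the network between node 2 (A) and node 0 (B) by series/parallel combination:
  Rp1 = R1 ‖ R3 (parallel, both between nodes 0 and 1) = 1/(1/220 + 1/2.2) = 2.178 Ω
  Rs1 = R2 + Rp1 (series, joined only at node 1) = 20 + 2.178 = 22.18 Ω
  Rp2 = R4 ‖ Rs1 (parallel, both between nodes 0 and 2) = 1/(1/15000 + 1/22.18) = 22.15 Ω
R_th = 22.15 Ω
I_n = V_th/R_th = 0.1186/22.15 = 0.005357 A, and R_n = R_th = 22.15 Ω

Final answer: I_n = 0.005357 A, R_n = 22.15 Ω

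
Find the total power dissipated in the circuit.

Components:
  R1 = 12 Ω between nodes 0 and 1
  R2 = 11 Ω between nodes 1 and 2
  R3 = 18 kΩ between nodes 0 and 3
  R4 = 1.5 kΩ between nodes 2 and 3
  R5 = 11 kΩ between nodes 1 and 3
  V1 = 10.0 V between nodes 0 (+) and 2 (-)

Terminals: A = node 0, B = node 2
Nodal analysis, taking node 2 as the 0 V reference.
Source V1 fixes V_0 = 10 V.
KCL at each unknown node (sum of currents leaving = 0; resistances in Ω):
  Node 1: (V_1 - 10)/12 + (V_1 - 0)/11 + (V_1 - V_3)/11000 = 0
  Node 3: (V_3 - 10)/18000 + (V_3 - 0)/1500 + (V_3 - V_1)/11000 = 0
Collecting terms (coefficients in siemens):
  0.1743·V_1 - 0.00009091·V_3 = 0.8333
  0.0008131·V_3 - 0.00009091·V_1 = 0.0005556
Determinant D = (0.1743)(0.0008131) - (-0.00009091)(-0.00009091) = 0.0001417
V_1 = [(0.8333)(0.0008131) - (-0.00009091)(0.0005556)]/D = 4.781 V
V_3 = [(0.1743)(0.0005556) - (0.8333)(-0.00009091)]/D = 1.218 V
Power in each resistor, P = (ΔV)²/R:
  P_R1 = (10 - 4.781)²/12 = 2.27 W
  P_R2 = (4.781 - 0)²/11 = 2.078 W
  P_R3 = (10 - 1.218)²/18000 = 0.004285 W
  P_R4 = (0 - 1.218)²/1500 = 0.0009886 W
  P_R5 = (4.781 - 1.218)²/11000 = 0.001154 W
P_total = P_R1 + P_R2 + P_R3 + P_R4 + P_R5 = 4.354 W

Final answer: 4.354 W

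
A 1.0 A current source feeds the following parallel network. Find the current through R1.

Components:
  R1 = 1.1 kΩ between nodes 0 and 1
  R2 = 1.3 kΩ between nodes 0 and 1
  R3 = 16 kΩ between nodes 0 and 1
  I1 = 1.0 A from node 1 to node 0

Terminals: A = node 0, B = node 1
All resistors sit directly between nodes 0 and 1, so they are in parallel and share one voltage V; the full source current 1 A splits among them.
1/R_par = 1/1100 + 1/1300 + 1/16000 = 0.001741 S  =>  R_par = 574.4 Ω
V = I × R_par = 1 × 574.4 = 574.4 V
I_R1 = V/R1 = 574.4/1100 = 0.5222 A

Final answer: 0.5222 A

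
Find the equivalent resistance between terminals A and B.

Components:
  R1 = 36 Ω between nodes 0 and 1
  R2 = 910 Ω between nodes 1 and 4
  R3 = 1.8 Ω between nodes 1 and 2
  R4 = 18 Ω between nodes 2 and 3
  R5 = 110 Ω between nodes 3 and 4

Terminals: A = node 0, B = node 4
Reduce the network between node 0 (A) and node 4 (B) by series/parallel combination:
  Rs1 = R3 + R4 (series, joined only at node 2) = 1.8 + 18 = 19.8 Ω
  Rs2 = R5 + Rs1 (series, joined only at node 3) = 110 + 19.8 = 129.8 Ω
  Rp1 = R2 ‖ Rs2 (parallel, both between nodes 1 and 4) = 1/(1/910 + 1/129.8) = 113.6 Ω
  Rs3 = R1 + Rp1 (series, joined only at node 1) = 36 + 113.6 = 149.6 Ω
R_eq = 149.6 Ω

Final answer: 149.6 Ω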